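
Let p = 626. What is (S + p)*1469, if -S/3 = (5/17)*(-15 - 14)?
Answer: 16272113/17 ≈ 9.5718e+5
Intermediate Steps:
S = 435/17 (S = -3*5/17*(-15 - 14) = -3*5*(1/17)*(-29) = -15*(-29)/17 = -3*(-145/17) = 435/17 ≈ 25.588)
(S + p)*1469 = (435/17 + 626)*1469 = (11077/17)*1469 = 16272113/17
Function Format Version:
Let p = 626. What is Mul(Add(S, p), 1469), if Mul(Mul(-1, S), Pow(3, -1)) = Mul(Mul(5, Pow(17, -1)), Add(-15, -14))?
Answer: Rational(16272113, 17) ≈ 9.5718e+5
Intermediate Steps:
S = Rational(435, 17) (S = Mul(-3, Mul(Mul(5, Pow(17, -1)), Add(-15, -14))) = Mul(-3, Mul(Mul(5, Rational(1, 17)), -29)) = Mul(-3, Mul(Rational(5, 17), -29)) = Mul(-3, Rational(-145, 17)) = Rational(435, 17) ≈ 25.588)
Mul(Add(S, p), 1469) = Mul(Add(Rational(435, 17), 626), 1469) = Mul(Rational(11077, 17), 1469) = Rational(16272113, 17)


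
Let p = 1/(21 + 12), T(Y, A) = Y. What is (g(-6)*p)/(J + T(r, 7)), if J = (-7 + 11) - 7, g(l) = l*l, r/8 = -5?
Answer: -12/473 ≈ -0.025370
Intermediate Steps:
r = -40 (r = 8*(-5) = -40)
g(l) = l**2
J = -3 (J = 4 - 7 = -3)
p = 1/33 ≈ 0.030303
(g(-6)*p)/(J + T(r, 7)) = ((-6)**2*(1/33))/(-3 - 40) = (36*(1/33))/(-43) = (12/11)*(-1/43) = -12/473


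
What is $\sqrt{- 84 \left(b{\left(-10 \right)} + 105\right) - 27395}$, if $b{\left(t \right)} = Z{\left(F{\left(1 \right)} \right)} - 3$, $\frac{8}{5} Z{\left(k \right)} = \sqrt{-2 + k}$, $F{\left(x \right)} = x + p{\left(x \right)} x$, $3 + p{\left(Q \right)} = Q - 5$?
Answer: $\sqrt{-35963 - 105 i \sqrt{2}} \approx 0.3915 - 189.64 i$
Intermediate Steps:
$p{\left(Q \right)} = -8 + Q$ ($p{\left(Q \right)} = -3 + \left(Q - 5\right) = -3 + \left(-5 + Q\right) = -8 + Q$)
$F{\left(x \right)} = x + x \left(-8 + x\right)$ ($F{\left(x \right)} = x + \left(-8 + x\right) x = x + x \left(-8 + x\right)$)
$Z{\left(k \right)} = \frac{5 \sqrt{-2 + k}}{8}$
$b{\left(t \right)} = -3 + \frac{5 i \sqrt{2}}{4}$ ($b{\left(t \right)} = \frac{5 \sqrt{-2 + 1 \left(-7 + 1\right)}}{8} - 3 = \frac{5 \sqrt{-2 + 1 \left(-6\right)}}{8} - 3 = \frac{5 \sqrt{-2 - 6}}{8} - 3 = \frac{5 \sqrt{-8}}{8} - 3 = \frac{5 \cdot 2 i \sqrt{2}}{8} - 3 = \frac{5 i \sqrt{2}}{4} - 3 = -3 + \frac{5 i \sqrt{2}}{4}$)
$\sqrt{- 84 \left(b{\left(-10 \right)} + 105\right) - 27395} = \sqrt{- 84 \left(\left(-3 + \frac{5 i \sqrt{2}}{4}\right) + 105\right) - 27395} = \sqrt{- 84 \left(102 + \frac{5 i \sqrt{2}}{4}\right) - 27395} = \sqrt{\left(-8568 - 105 i \sqrt{2}\right) - 27395} = \sqrt{-35963 - 105 i \sqrt{2}}$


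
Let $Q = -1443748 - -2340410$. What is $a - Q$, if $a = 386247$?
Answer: $-510415$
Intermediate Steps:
$Q = 896662$ ($Q = -1443748 + 2340410 = 896662$)
$a - Q = 386247 - 896662 = -510415$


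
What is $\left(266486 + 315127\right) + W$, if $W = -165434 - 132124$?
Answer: $284055$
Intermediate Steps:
$W = -297558$ ($W = -165434 - 132124 = -297558$)
$\left(266486 + 315127\right) + W = \left(266486 + 315127\right) - 297558 = 581613 - 297558 = 284055$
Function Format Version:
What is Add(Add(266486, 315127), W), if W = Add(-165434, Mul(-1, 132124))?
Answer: 284055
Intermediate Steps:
W = -297558 (W = Add(-165434, -132124) = -297558)
Add(Add(266486, 315127), W) = Add(Add(266486, 315127), -297558) = Add(581613, -297558) = 284055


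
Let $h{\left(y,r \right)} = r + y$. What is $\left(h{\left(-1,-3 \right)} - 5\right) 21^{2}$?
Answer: $-3969$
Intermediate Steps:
$\left(h{\left(-1,-3 \right)} - 5\right) 21^{2} = \left(\left(-3 - 1\right) - 5\right) 21^{2} = \left(-4 - 5\right) 441 = \left(-9\right) 441 = -3969$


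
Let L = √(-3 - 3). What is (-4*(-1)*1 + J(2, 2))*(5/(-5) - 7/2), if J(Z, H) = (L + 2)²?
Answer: -9 - 18*I*√6 ≈ -9.0 - 44.091*I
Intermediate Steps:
L = I*√6 (L = √(-6) = I*√6 ≈ 2.4495*I)
J(Z, H) = (2 + I*√6)² (J(Z, H) = (I*√6 + 2)² = (2 + I*√6)²)
(-4*(-1)*1 + J(2, 2))*(5/(-5) - 7/2) = (-4*(-1)*1 + (2 + I*√6)²)*(5/(-5) - 7/2) = (4*1 + (2 + I*√6)²)*(5*(-⅕) - 7*½) = (4 + (2 + I*√6)²)*(-1 - 7/2) = (4 + (2 + I*√6)²)*(-9/2) = -18 - 9*(2 + I*√6)²/2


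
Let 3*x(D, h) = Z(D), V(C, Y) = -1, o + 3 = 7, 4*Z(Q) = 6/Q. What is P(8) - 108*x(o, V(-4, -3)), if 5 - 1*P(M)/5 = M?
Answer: -57/2 ≈ -28.500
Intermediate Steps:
Z(Q) = 3/(2*Q) (Z(Q) = (6/Q)/4 = 3/(2*Q))
o = 4 (o = -3 + 7 = 4)
P(M) = 25 - 5*M
x(D, h) = 1/(2*D) (x(D, h) = (3/(2*D))/3 = 1/(2*D))
P(8) - 108*x(o, V(-4, -3)) = (25 - 5*8) - 54/4 = (25 - 40) - 54/4 = -15 - 108*1/8 = -15 - 27/2 = -57/2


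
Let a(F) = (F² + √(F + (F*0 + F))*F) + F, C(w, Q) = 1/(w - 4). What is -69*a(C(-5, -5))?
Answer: 184/27 + 23*I*√2/9 ≈ 6.8148 + 3.6141*I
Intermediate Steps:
C(w, Q) = 1/(-4 + w)
a(F) = F + F² + √2*F^(3/2) (a(F) = (F² + √(F + (0 + F))*F) + F = (F² + √(F + F)*F) + F = (F² + √(2*F)*F) + F = (F² + (√2*√F)*F) + F = (F² + √2*F^(3/2)) + F = F + F² + √2*F^(3/2))
-69*a(C(-5, -5)) = -69*(1/(-4 - 5) + (1/(-4 - 5))² + √2*(1/(-4 - 5))^(3/2)) = -69*(1/(-9) + (1/(-9))² + √2*(1/(-9))^(3/2)) = -69*(-⅑ + (-⅑)² + √2*(-⅑)^(3/2)) = -69*(-⅑ + 1/81 + √2*(-I/27)) = -69*(-⅑ + 1/81 - I*√2/27) = -69*(-8/81 - I*√2/27) = 184/27 + 23*I*√2/9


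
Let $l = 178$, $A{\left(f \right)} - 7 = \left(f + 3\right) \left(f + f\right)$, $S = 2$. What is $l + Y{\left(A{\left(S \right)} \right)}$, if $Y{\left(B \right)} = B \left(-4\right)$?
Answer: $70$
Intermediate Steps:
$A{\left(f \right)} = 7 + 2 f \left(3 + f\right)$ ($A{\left(f \right)} = 7 + \left(f + 3\right) \left(f + f\right) = 7 + \left(3 + f\right) 2 f = 7 + 2 f \left(3 + f\right)$)
$Y{\left(B \right)} = - 4 B$
$l + Y{\left(A{\left(S \right)} \right)} = 178 - 4 \left(7 + 2 \cdot 2^{2} + 6 \cdot 2\right) = 178 - 4 \left(7 + 2 \cdot 4 + 12\right) = 178 - 4 \left(7 + 8 + 12\right) = 178 - 108 = 70$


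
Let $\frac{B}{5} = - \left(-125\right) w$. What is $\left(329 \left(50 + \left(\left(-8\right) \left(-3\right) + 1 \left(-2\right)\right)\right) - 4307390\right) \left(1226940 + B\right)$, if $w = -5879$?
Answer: $10484082204370$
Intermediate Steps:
$B = -3674375$ ($B = 5 \left(- \left(-125\right) \left(-5879\right)\right) = 5 \left(\left(-1\right) 734875\right) = 5 \left(-734875\right) = -3674375$)
$\left(329 \left(50 + \left(\left(-8\right) \left(-3\right) + 1 \left(-2\right)\right)\right) - 4307390\right) \left(1226940 + B\right) = \left(329 \left(50 + \left(\left(-8\right) \left(-3\right) + 1 \left(-2\right)\right)\right) - 4307390\right) \left(1226940 - 3674375\right) = \left(329 \left(50 + \left(24 - 2\right)\right) - 4307390\right) \left(-2447435\right) = \left(329 \left(50 + 22\right) - 4307390\right) \left(-2447435\right) = \left(329 \cdot 72 - 4307390\right) \left(-2447435\right) = \left(23688 - 4307390\right) \left(-2447435\right) = \left(-4283702\right) \left(-2447435\right) = 10484082204370$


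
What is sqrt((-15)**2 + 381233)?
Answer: sqrt(381458) ≈ 617.62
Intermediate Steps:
sqrt((-15)**2 + 381233) = sqrt(225 + 381233) = sqrt(381458)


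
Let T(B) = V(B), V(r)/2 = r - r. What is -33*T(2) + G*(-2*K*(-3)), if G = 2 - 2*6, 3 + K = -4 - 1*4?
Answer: 660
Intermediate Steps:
V(r) = 0 (V(r) = 2*(r - r) = 2*0 = 0)
K = -11 (K = -3 + (-4 - 1*4) = -3 + (-4 - 4) = -3 - 8 = -11)
G = -10 (G = 2 - 12 = -10)
T(B) = 0
-33*T(2) + G*(-2*K*(-3)) = -33*0 - 10*(-2*(-11))*(-3) = 0 - 220*(-3) = 0 - 10*(-66) = 0 + 660 = 660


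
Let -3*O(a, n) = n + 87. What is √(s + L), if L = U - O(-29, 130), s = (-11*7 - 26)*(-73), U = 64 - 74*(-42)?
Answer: √96870/3 ≈ 103.75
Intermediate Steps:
O(a, n) = -29 - n/3 (O(a, n) = -(n + 87)/3 = -(87 + n)/3 = -29 - n/3)
U = 3172 (U = 64 + 3108 = 3172)
s = 7519 (s = (-77 - 26)*(-73) = -103*(-73) = 7519)
L = 9733/3 (L = 3172 - (-29 - ⅓*130) = 3172 - (-29 - 130/3) = 3172 - 1*(-217/3) = 3172 + 217/3 = 9733/3 ≈ 3244.3)
√(s + L) = √(7519 + 9733/3) = √(32290/3) = √96870/3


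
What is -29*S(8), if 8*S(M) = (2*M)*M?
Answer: -464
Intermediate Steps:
S(M) = M**2/4 (S(M) = ((2*M)*M)/8 = (2*M**2)/8 = M**2/4)
-29*S(8) = -29*8**2/4 = -29*64/4 = -29*16 = -464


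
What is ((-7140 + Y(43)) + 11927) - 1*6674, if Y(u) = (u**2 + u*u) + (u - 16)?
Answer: 1838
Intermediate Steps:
Y(u) = -16 + u + 2*u**2 (Y(u) = (u**2 + u**2) + (-16 + u) = 2*u**2 + (-16 + u) = -16 + u + 2*u**2)
((-7140 + Y(43)) + 11927) - 1*6674 = ((-7140 + (-16 + 43 + 2*43**2)) + 11927) - 1*6674 = ((-7140 + (-16 + 43 + 2*1849)) + 11927) - 6674 = ((-7140 + (-16 + 43 + 3698)) + 11927) - 6674 = ((-7140 + 3725) + 11927) - 6674 = (-3415 + 11927) - 6674 = 8512 - 6674 = 1838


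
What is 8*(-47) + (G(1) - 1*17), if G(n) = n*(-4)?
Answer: -397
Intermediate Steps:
G(n) = -4*n
8*(-47) + (G(1) - 1*17) = 8*(-47) + (-4*1 - 1*17) = -376 + (-4 - 17) = -376 - 21 = -397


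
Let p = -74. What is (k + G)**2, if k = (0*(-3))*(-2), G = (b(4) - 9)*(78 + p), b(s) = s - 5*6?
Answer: 19600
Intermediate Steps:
b(s) = -30 + s (b(s) = s - 30 = -30 + s)
G = -140 (G = ((-30 + 4) - 9)*(78 - 74) = (-26 - 9)*4 = -35*4 = -140)
k = 0 (k = 0*(-2) = 0)
(k + G)**2 = (0 - 140)**2 = (-140)**2 = 19600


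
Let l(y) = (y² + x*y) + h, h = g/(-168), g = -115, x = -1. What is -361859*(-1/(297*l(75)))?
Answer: 20264104/92318985 ≈ 0.21950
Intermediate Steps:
h = 115/168 (h = -115/(-168) = -115*(-1/168) = 115/168 ≈ 0.68452)
l(y) = 115/168 + y² - y (l(y) = (y² - y) + 115/168 = 115/168 + y² - y)
-361859*(-1/(297*l(75))) = -361859*(-1/(297*(115/168 + 75² - 1*75))) = -361859*(-1/(297*(115/168 + 5625 - 75))) = -361859/((-297*932515/168)) = -361859/(-92318985/56) = -361859*(-56/92318985) = 20264104/92318985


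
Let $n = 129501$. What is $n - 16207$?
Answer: $113294$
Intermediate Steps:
$n - 16207 = 129501 - 16207 = 113294$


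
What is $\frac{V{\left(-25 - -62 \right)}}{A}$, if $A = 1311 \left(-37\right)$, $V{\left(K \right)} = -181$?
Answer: $\frac{181}{48507} \approx 0.0037314$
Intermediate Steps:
$A = -48507$
$\frac{V{\left(-25 - -62 \right)}}{A} = - \frac{181}{-48507} = \left(-181\right) \left(- \frac{1}{48507}\right) = \frac{181}{48507}$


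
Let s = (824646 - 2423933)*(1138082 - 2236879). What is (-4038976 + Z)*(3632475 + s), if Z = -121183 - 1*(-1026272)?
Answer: -5507165178551581818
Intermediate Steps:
Z = 905089 (Z = -121183 + 1026272 = 905089)
s = 1757291757739 (s = -1599287*(-1098797) = 1757291757739)
(-4038976 + Z)*(3632475 + s) = (-4038976 + 905089)*(3632475 + 1757291757739) = -3133887*1757295390214 = -5507165178551581818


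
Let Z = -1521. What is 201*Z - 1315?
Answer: -307036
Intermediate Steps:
201*Z - 1315 = 201*(-1521) - 1315 = -305721 - 1315 = -307036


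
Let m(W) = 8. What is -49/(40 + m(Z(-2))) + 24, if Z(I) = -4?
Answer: 1103/48 ≈ 22.979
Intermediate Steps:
-49/(40 + m(Z(-2))) + 24 = -49/(40 + 8) + 24 = -49/48 + 24 = 1103/48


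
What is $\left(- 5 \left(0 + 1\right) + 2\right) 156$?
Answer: $-468$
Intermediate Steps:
$\left(- 5 \left(0 + 1\right) + 2\right) 156 = \left(\left(-5\right) 1 + 2\right) 156 = \left(-5 + 2\right) 156 = \left(-3\right) 156 = -468$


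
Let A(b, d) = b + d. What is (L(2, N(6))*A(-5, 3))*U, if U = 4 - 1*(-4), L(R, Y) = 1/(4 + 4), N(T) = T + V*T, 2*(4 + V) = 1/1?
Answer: -2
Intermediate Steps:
V = -7/2 (V = -4 + (1/2)/1 = -4 + (1/2)*1 = -4 + 1/2 = -7/2 ≈ -3.5000)
N(T) = -5*T/2 (N(T) = T - 7*T/2 = -5*T/2)
L(R, Y) = 1/8
U = 8 (U = 4 + 4 = 8)
(L(2, N(6))*A(-5, 3))*U = ((-5 + 3)/8)*8 = ((1/8)*(-2))*8 = -1/4*8 = -2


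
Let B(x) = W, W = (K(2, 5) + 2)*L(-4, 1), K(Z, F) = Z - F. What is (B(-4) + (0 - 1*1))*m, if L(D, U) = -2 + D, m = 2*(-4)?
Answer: -40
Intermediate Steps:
m = -8
W = 6 (W = ((2 - 1*5) + 2)*(-2 - 4) = ((2 - 5) + 2)*(-6) = (-3 + 2)*(-6) = -1*(-6) = 6)
B(x) = 6
(B(-4) + (0 - 1*1))*m = (6 + (0 - 1*1))*(-8) = (6 + (0 - 1))*(-8) = (6 - 1)*(-8) = 5*(-8) = -40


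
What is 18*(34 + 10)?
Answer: 792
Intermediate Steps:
18*(34 + 10) = 18*44 = 792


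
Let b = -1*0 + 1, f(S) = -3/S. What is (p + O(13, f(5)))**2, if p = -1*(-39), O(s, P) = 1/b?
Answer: 1600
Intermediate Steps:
b = 1 (b = 0 + 1 = 1)
O(s, P) = 1 (O(s, P) = 1/1 = 1)
p = 39
(p + O(13, f(5)))**2 = (39 + 1)**2 = 40**2 = 1600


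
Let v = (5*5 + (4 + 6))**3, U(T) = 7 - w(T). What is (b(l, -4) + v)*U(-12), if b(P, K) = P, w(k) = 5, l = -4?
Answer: 85742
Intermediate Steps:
U(T) = 2 (U(T) = 7 - 1*5 = 7 - 5 = 2)
v = 42875 (v = (25 + 10)**3 = 35**3 = 42875)
(b(l, -4) + v)*U(-12) = (-4 + 42875)*2 = 42871*2 = 85742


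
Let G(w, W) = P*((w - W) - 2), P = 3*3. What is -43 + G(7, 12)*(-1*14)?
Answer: 839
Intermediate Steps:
P = 9
G(w, W) = -18 - 9*W + 9*w (G(w, W) = 9*((w - W) - 2) = 9*(-2 + w - W) = -18 - 9*W + 9*w)
-43 + G(7, 12)*(-1*14) = -43 + (-18 - 9*12 + 9*7)*(-1*14) = -43 + (-18 - 108 + 63)*(-14) = -43 - 63*(-14) = -43 + 882 = 839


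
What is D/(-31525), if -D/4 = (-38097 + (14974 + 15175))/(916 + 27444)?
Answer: -3974/111756125 ≈ -3.5560e-5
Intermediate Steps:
D = 3974/3545 (D = -4*(-38097 + (14974 + 15175))/(916 + 27444) = -4*(-38097 + 30149)/28360 = -(-31792)/28360 = -4*(-1987/7090) = 3974/3545 ≈ 1.1210)
D/(-31525) = (3974/3545)/(-31525) = (3974/3545)*(-1/31525) = -3974/111756125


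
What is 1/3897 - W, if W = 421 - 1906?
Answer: 5787046/3897 ≈ 1485.0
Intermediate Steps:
W = -1485
1/3897 - W = 1/3897 - 1*(-1485) = 1/3897 + 1485 = 5787046/3897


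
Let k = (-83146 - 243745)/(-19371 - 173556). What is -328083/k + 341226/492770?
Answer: -15595146174174102/80541039035 ≈ -1.9363e+5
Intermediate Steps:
k = 326891/192927 (k = -326891/(-192927) = -326891*(-1/192927) = 326891/192927 ≈ 1.6944)
-328083/k + 341226/492770 = -328083/326891/192927 + 341226/492770 = -328083*192927/326891 + 341226*(1/492770) = -63296068941/326891 + 170613/246385 = -15595146174174102/80541039035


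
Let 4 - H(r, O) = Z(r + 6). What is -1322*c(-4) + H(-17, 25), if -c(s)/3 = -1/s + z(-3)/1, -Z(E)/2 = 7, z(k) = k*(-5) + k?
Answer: 97203/2 ≈ 48602.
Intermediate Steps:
z(k) = -4*k (z(k) = -5*k + k = -4*k)
Z(E) = -14 (Z(E) = -2*7 = -14)
H(r, O) = 18 (H(r, O) = 4 - 1*(-14) = 4 + 14 = 18)
c(s) = -36 + 3/s (c(s) = -3*(-1/s - 4*(-3)/1) = -3*(-1/s + 12*1) = -3*(-1/s + 12) = -3*(12 - 1/s) = -36 + 3/s)
-1322*c(-4) + H(-17, 25) = -1322*(-36 + 3/(-4)) + 18 = -1322*(-36 + 3*(-1/4)) + 18 = -1322*(-36 - 3/4) + 18 = -1322*(-147/4) + 18 = 97167/2 + 18 = 97203/2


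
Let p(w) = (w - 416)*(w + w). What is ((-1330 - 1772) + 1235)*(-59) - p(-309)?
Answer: -337897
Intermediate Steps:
p(w) = 2*w*(-416 + w) (p(w) = (-416 + w)*(2*w) = 2*w*(-416 + w))
((-1330 - 1772) + 1235)*(-59) - p(-309) = ((-1330 - 1772) + 1235)*(-59) - 2*(-309)*(-416 - 309) = (-3102 + 1235)*(-59) - 2*(-309)*(-725) = -1867*(-59) - 1*448050 = 110153 - 448050 = -337897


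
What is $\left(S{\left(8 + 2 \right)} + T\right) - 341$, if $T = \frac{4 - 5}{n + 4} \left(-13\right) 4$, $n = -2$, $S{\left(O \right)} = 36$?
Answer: $-279$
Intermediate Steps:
$T = 26$ ($T = \frac{4 - 5}{-2 + 4} \left(-13\right) 4 = - \frac{1}{2} \left(-13\right) 4 = \left(-1\right) \frac{1}{2} \left(-13\right) 4 = \left(- \frac{1}{2}\right) \left(-13\right) 4 = \frac{13}{2} \cdot 4 = 26$)
$\left(S{\left(8 + 2 \right)} + T\right) - 341 = \left(36 + 26\right) - 341 = 62 - 341 = -279$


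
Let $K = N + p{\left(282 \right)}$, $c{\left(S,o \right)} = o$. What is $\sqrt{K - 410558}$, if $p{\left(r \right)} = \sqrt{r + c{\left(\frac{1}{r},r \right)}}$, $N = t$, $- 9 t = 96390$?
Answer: $\sqrt{-421268 + 2 \sqrt{141}} \approx 649.03 i$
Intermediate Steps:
$t = -10710$ ($t = \left(- \frac{1}{9}\right) 96390 = -10710$)
$N = -10710$
$p{\left(r \right)} = \sqrt{2} \sqrt{r}$ ($p{\left(r \right)} = \sqrt{r + r} = \sqrt{2 r} = \sqrt{2} \sqrt{r}$)
$K = -10710 + 2 \sqrt{141}$ ($K = -10710 + \sqrt{2} \sqrt{282} = -10710 + 2 \sqrt{141} \approx -10686.0$)
$\sqrt{K - 410558} = \sqrt{\left(-10710 + 2 \sqrt{141}\right) - 410558} = \sqrt{-421268 + 2 \sqrt{141}}$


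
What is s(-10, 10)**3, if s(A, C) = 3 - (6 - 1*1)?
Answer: -8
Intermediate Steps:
s(A, C) = -2 (s(A, C) = 3 - (6 - 1) = 3 - 1*5 = 3 - 5 = -2)
s(-10, 10)**3 = (-2)**3 = -8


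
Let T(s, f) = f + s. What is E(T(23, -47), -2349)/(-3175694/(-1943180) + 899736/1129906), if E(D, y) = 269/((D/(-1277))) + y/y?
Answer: 1135954107166265/192888603804 ≈ 5889.2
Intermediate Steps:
E(D, y) = 1 - 343513/D (E(D, y) = 269/((D*(-1/1277))) + 1 = 269/((-D/1277)) + 1 = 269*(-1277/D) + 1 = -343513/D + 1 = 1 - 343513/D)
E(T(23, -47), -2349)/(-3175694/(-1943180) + 899736/1129906) = ((-343513 + (-47 + 23))/(-47 + 23))/(-3175694/(-1943180) + 899736/1129906) = ((-343513 - 24)/(-24))/(-3175694*(-1/1943180) + 899736*(1/1129906)) = (-1/24*(-343537))/(1587847/971590 + 449868/564953) = 343537/(24*(1334146176311/548902685270)) = (343537/24)*(548902685270/1334146176311) = 1135954107166265/192888603804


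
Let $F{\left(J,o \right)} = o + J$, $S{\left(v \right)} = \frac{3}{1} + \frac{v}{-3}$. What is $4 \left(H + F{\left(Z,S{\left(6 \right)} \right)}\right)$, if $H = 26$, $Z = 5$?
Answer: $128$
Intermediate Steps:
$S{\left(v \right)} = 3 - \frac{v}{3}$ ($S{\left(v \right)} = 3 \cdot 1 + v \left(- \frac{1}{3}\right) = 3 - \frac{v}{3}$)
$F{\left(J,o \right)} = J + o$
$4 \left(H + F{\left(Z,S{\left(6 \right)} \right)}\right) = 4 \left(26 + \left(5 + \left(3 - 2\right)\right)\right) = 4 \left(26 + \left(5 + 1\right)\right) = 4 \left(26 + 6\right) = 4 \cdot 32 = 128$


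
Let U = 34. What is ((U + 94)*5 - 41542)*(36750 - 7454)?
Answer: -1198264992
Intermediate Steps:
((U + 94)*5 - 41542)*(36750 - 7454) = ((34 + 94)*5 - 41542)*(36750 - 7454) = (128*5 - 41542)*29296 = (640 - 41542)*29296 = -40902*29296 = -1198264992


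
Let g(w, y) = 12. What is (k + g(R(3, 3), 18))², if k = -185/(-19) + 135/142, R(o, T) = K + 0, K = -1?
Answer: 3746786521/7279204 ≈ 514.72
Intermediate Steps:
R(o, T) = -1 (R(o, T) = -1 + 0 = -1)
k = 28835/2698 (k = -185*(-1/19) + 135*(1/142) = 185/19 + 135/142 = 28835/2698 ≈ 10.688)
(k + g(R(3, 3), 18))² = (28835/2698 + 12)² = (61211/2698)² = 3746786521/7279204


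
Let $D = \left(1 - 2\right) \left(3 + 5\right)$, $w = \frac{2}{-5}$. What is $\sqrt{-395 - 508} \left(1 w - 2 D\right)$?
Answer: $\frac{78 i \sqrt{903}}{5} \approx 468.78 i$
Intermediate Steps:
$w = - \frac{2}{5}$ ($w = 2 \left(- \frac{1}{5}\right) = - \frac{2}{5} \approx -0.4$)
$D = -8$ ($D = \left(-1\right) 8 = -8$)
$\sqrt{-395 - 508} \left(1 w - 2 D\right) = \sqrt{-395 - 508} \left(1 \left(- \frac{2}{5}\right) - -16\right) = \sqrt{-903} \left(- \frac{2}{5} + 16\right) = i \sqrt{903} \cdot \frac{78}{5} = \frac{78 i \sqrt{903}}{5}$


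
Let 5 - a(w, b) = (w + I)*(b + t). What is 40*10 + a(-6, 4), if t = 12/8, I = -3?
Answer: 909/2 ≈ 454.50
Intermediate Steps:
t = 3/2 (t = 12*(1/8) = 3/2 ≈ 1.5000)
a(w, b) = 5 - (-3 + w)*(3/2 + b) (a(w, b) = 5 - (w - 3)*(b + 3/2) = 5 - (-3 + w)*(3/2 + b))
40*10 + a(-6, 4) = 40*10 + (19/2 + 3*4 - 3/2*(-6) - 1*4*(-6)) = 400 + (19/2 + 12 + 9 + 24) = 400 + 109/2 = 909/2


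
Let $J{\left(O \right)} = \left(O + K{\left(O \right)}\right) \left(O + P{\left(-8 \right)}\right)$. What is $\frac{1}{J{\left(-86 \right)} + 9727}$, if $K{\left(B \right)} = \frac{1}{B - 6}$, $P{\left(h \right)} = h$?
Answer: $\frac{46}{819353} \approx 5.6142 \cdot 10^{-5}$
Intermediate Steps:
$K{\left(B \right)} = \frac{1}{-6 + B}$
$J{\left(O \right)} = \left(-8 + O\right) \left(O + \frac{1}{-6 + O}\right)$ ($J{\left(O \right)} = \left(O + \frac{1}{-6 + O}\right) \left(O - 8\right) = \left(O + \frac{1}{-6 + O}\right) \left(-8 + O\right) = \left(-8 + O\right) \left(O + \frac{1}{-6 + O}\right)$)
$\frac{1}{J{\left(-86 \right)} + 9727} = \frac{1}{\frac{-8 - 86 - 86 \left(-8 - 86\right) \left(-6 - 86\right)}{-6 - 86} + 9727} = \frac{1}{\frac{-8 - 86 - \left(-8084\right) \left(-92\right)}{-92} + 9727} = \frac{1}{- \frac{-8 - 86 - 743728}{92} + 9727} = \frac{1}{\left(- \frac{1}{92}\right) \left(-743822\right) + 9727} = \frac{1}{\frac{371911}{46} + 9727} = \frac{1}{\frac{819353}{46}} = \frac{46}{819353}$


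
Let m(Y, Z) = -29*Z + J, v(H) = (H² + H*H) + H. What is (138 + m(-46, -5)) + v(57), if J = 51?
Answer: 6889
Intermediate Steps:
v(H) = H + 2*H² (v(H) = (H² + H²) + H = 2*H² + H = H + 2*H²)
m(Y, Z) = 51 - 29*Z (m(Y, Z) = -29*Z + 51 = 51 - 29*Z)
(138 + m(-46, -5)) + v(57) = (138 + (51 - 29*(-5))) + 57*(1 + 2*57) = (138 + (51 + 145)) + 57*(1 + 114) = (138 + 196) + 57*115 = 334 + 6555 = 6889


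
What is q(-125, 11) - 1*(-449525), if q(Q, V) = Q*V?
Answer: 448150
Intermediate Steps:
q(-125, 11) - 1*(-449525) = -125*11 - 1*(-449525) = -1375 + 449525 = 448150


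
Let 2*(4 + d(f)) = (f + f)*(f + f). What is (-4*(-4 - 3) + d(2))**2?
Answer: 1024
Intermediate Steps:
d(f) = -4 + 2*f**2 (d(f) = -4 + ((f + f)*(f + f))/2 = -4 + ((2*f)*(2*f))/2 = -4 + (4*f**2)/2 = -4 + 2*f**2)
(-4*(-4 - 3) + d(2))**2 = (-4*(-4 - 3) + (-4 + 2*2**2))**2 = (-4*(-7) + (-4 + 2*4))**2 = (28 + (-4 + 8))**2 = (28 + 4)**2 = 32**2 = 1024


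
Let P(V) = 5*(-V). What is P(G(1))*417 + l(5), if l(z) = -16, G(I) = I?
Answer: -2101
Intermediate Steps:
P(V) = -5*V
P(G(1))*417 + l(5) = -5*1*417 - 16 = -5*417 - 16 = -2085 - 16 = -2101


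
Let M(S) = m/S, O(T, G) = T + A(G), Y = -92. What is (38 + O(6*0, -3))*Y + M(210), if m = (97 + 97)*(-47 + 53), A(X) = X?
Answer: -112506/35 ≈ -3214.5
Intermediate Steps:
O(T, G) = G + T (O(T, G) = T + G = G + T)
m = 1164 (m = 194*6 = 1164)
M(S) = 1164/S
(38 + O(6*0, -3))*Y + M(210) = (38 + (-3 + 6*0))*(-92) + 1164/210 = (38 + (-3 + 0))*(-92) + 1164*(1/210) = (38 - 3)*(-92) + 194/35 = 35*(-92) + 194/35 = -3220 + 194/35 = -112506/35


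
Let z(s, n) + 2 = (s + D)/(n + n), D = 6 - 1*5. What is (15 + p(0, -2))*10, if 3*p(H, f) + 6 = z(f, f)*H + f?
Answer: 370/3 ≈ 123.33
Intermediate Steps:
D = 1 (D = 6 - 5 = 1)
z(s, n) = -2 + (1 + s)/(2*n) (z(s, n) = -2 + (s + 1)/(n + n) = -2 + (1 + s)/((2*n)) = -2 + (1 + s)*(1/(2*n)) = -2 + (1 + s)/(2*n))
p(H, f) = -2 + f/3 + H*(1 - 3*f)/(6*f) (p(H, f) = -2 + (((1 + f - 4*f)/(2*f))*H + f)/3 = -2 + (((1 - 3*f)/(2*f))*H + f)/3 = -2 + (H*(1 - 3*f)/(2*f) + f)/3 = -2 + (f + H*(1 - 3*f)/(2*f))/3 = -2 + (f/3 + H*(1 - 3*f)/(6*f)) = -2 + f/3 + H*(1 - 3*f)/(6*f))
(15 + p(0, -2))*10 = (15 + (-2 - ½*0 + (⅓)*(-2) + (⅙)*0/(-2)))*10 = (15 + (-2 + 0 - ⅔ + (⅙)*0*(-½)))*10 = (15 + (-2 + 0 - ⅔ + 0))*10 = (15 - 8/3)*10 = (37/3)*10 = 370/3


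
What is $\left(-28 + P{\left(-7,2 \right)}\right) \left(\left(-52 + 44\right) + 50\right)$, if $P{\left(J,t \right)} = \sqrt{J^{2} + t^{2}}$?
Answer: $-1176 + 42 \sqrt{53} \approx -870.24$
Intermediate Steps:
$\left(-28 + P{\left(-7,2 \right)}\right) \left(\left(-52 + 44\right) + 50\right) = \left(-28 + \sqrt{\left(-7\right)^{2} + 2^{2}}\right) \left(\left(-52 + 44\right) + 50\right) = \left(-28 + \sqrt{49 + 4}\right) \left(-8 + 50\right) = \left(-28 + \sqrt{53}\right) 42 = -1176 + 42 \sqrt{53}$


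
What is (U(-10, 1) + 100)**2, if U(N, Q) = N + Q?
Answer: 8281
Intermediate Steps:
(U(-10, 1) + 100)**2 = ((-10 + 1) + 100)**2 = (-9 + 100)**2 = 91**2 = 8281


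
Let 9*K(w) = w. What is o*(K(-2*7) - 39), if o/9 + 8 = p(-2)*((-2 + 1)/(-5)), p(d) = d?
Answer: 3066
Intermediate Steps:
K(w) = w/9
o = -378/5 (o = -72 + 9*(-2*(-2 + 1)/(-5)) = -72 + 9*(-(-2)*(-1)/5) = -72 + 9*(-2*⅕) = -72 + 9*(-⅖) = -72 - 18/5 = -378/5 ≈ -75.600)
o*(K(-2*7) - 39) = -378*((-2*7)/9 - 39)/5 = -378*((⅑)*(-14) - 39)/5 = -378*(-14/9 - 39)/5 = -378/5*(-365/9) = 3066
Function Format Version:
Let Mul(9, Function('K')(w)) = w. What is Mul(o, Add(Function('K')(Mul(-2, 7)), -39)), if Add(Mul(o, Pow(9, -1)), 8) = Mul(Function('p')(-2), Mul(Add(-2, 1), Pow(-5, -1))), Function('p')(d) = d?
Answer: 3066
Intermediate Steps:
Function('K')(w) = Mul(Rational(1, 9), w)
o = Rational(-378, 5) (o = Add(-72, Mul(9, Mul(-2, Mul(Add(-2, 1), Pow(-5, -1))))) = Add(-72, Mul(9, Mul(-2, Mul(-1, Rational(-1, 5))))) = Add(-72, Mul(9, Mul(-2, Rational(1, 5)))) = Add(-72, Mul(9, Rational(-2, 5))) = Add(-72, Rational(-18, 5)) = Rational(-378, 5) ≈ -75.600)
Mul(o, Add(Function('K')(Mul(-2, 7)), -39)) = Mul(Rational(-378, 5), Add(Mul(Rational(1, 9), Mul(-2, 7)), -39)) = Mul(Rational(-378, 5), Add(Mul(Rational(1, 9), -14), -39)) = Mul(Rational(-378, 5), Add(Rational(-14, 9), -39)) = Mul(Rational(-378, 5), Rational(-365, 9)) = 3066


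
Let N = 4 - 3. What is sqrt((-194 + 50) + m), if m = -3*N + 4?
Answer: I*sqrt(143) ≈ 11.958*I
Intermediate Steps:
N = 1
m = 1 (m = -3*1 + 4 = -3 + 4 = 1)
sqrt((-194 + 50) + m) = sqrt((-194 + 50) + 1) = sqrt(-144 + 1) = sqrt(-143) = I*sqrt(143)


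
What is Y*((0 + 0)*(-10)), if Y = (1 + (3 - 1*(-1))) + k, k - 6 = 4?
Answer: 0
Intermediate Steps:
k = 10 (k = 6 + 4 = 10)
Y = 15 (Y = (1 + (3 - 1*(-1))) + 10 = (1 + (3 + 1)) + 10 = (1 + 4) + 10 = 5 + 10 = 15)
Y*((0 + 0)*(-10)) = 15*((0 + 0)*(-10)) = 15*(0*(-10)) = 15*0 = 0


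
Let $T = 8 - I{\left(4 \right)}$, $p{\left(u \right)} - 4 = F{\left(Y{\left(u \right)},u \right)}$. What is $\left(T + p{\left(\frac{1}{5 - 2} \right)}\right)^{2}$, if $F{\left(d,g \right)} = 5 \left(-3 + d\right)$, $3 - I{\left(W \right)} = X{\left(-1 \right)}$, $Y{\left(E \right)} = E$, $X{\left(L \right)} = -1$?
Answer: $\frac{256}{9} \approx 28.444$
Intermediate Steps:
$I{\left(W \right)} = 4$ ($I{\left(W \right)} = 3 - -1 = 3 + 1 = 4$)
$F{\left(d,g \right)} = -15 + 5 d$
$p{\left(u \right)} = -11 + 5 u$ ($p{\left(u \right)} = 4 + \left(-15 + 5 u\right) = -11 + 5 u$)
$T = 4$ ($T = 8 - 4 = 4$)
$\left(T + p{\left(\frac{1}{5 - 2} \right)}\right)^{2} = \left(4 - \left(11 - \frac{5}{5 - 2}\right)\right)^{2} = \left(4 - \left(11 - \frac{5}{3}\right)\right)^{2} = \left(4 + \left(-11 + 5 \cdot \frac{1}{3}\right)\right)^{2} = \left(4 + \left(-11 + \frac{5}{3}\right)\right)^{2} = \left(4 - \frac{28}{3}\right)^{2} = \left(- \frac{16}{3}\right)^{2} = \frac{256}{9}$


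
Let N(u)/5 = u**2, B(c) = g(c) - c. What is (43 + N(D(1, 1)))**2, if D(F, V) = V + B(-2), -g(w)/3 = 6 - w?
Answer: 5053504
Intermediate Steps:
g(w) = -18 + 3*w (g(w) = -3*(6 - w) = -18 + 3*w)
B(c) = -18 + 2*c (B(c) = (-18 + 3*c) - c = -18 + 2*c)
D(F, V) = -22 + V (D(F, V) = V + (-18 + 2*(-2)) = V + (-18 - 4) = V - 22 = -22 + V)
N(u) = 5*u**2
(43 + N(D(1, 1)))**2 = (43 + 5*(-22 + 1)**2)**2 = (43 + 5*(-21)**2)**2 = (43 + 5*441)**2 = (43 + 2205)**2 = 2248**2 = 5053504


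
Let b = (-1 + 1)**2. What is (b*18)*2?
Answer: 0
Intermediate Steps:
b = 0 (b = 0**2 = 0)
(b*18)*2 = (0*18)*2 = 0*2 = 0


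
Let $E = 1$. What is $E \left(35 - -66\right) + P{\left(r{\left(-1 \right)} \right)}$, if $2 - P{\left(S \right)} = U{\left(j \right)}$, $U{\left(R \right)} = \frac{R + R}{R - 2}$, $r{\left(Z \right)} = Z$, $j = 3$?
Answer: $97$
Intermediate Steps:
$U{\left(R \right)} = \frac{2 R}{-2 + R}$
$P{\left(S \right)} = -4$ ($P{\left(S \right)} = 2 - 2 \cdot 3 \frac{1}{-2 + 3} = 2 - 2 \cdot 3 \cdot 1^{-1} = 2 - 2 \cdot 3 \cdot 1 = 2 - 6 = -4$)
$E \left(35 - -66\right) + P{\left(r{\left(-1 \right)} \right)} = 1 \left(35 - -66\right) - 4 = 1 \left(35 + 66\right) - 4 = 1 \cdot 101 - 4 = 101 - 4 = 97$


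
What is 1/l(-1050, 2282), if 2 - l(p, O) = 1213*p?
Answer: 1/1273652 ≈ 7.8514e-7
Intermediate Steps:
l(p, O) = 2 - 1213*p
1/l(-1050, 2282) = 1/(2 - 1213*(-1050)) = 1/(2 + 1273650) = 1/1273652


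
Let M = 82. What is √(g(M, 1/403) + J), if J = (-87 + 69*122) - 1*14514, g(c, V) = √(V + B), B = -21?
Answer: √(-1004174847 + 403*I*√3410186)/403 ≈ 0.029138 + 78.632*I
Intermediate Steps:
g(c, V) = √(-21 + V) (g(c, V) = √(V - 21) = √(-21 + V))
J = -6183 (J = (-87 + 8418) - 14514 = 8331 - 14514 = -6183)
√(g(M, 1/403) + J) = √(√(-21 + 1/403) - 6183) = √(√(-8462/403) - 6183) = √(I*√3410186/403 - 6183) = √(-6183 + I*√3410186/403)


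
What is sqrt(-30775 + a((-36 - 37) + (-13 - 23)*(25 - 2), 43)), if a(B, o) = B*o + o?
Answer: 5*I*sqrt(2779) ≈ 263.58*I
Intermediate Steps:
a(B, o) = o + B*o
sqrt(-30775 + a((-36 - 37) + (-13 - 23)*(25 - 2), 43)) = sqrt(-30775 + 43*(1 + ((-36 - 37) + (-13 - 23)*(25 - 2)))) = sqrt(-30775 + 43*(1 + (-73 - 36*23))) = sqrt(-30775 + 43*(1 + (-73 - 828))) = sqrt(-30775 + 43*(1 - 901)) = sqrt(-30775 + 43*(-900)) = sqrt(-30775 - 38700) = sqrt(-69475) = 5*I*sqrt(2779)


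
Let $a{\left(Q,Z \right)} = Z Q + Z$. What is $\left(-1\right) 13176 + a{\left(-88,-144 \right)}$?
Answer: $-648$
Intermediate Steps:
$a{\left(Q,Z \right)} = Z + Q Z$ ($a{\left(Q,Z \right)} = Q Z + Z = Z + Q Z$)
$\left(-1\right) 13176 + a{\left(-88,-144 \right)} = \left(-1\right) 13176 - 144 \left(1 - 88\right) = -13176 - -12528 = -13176 + 12528 = -648$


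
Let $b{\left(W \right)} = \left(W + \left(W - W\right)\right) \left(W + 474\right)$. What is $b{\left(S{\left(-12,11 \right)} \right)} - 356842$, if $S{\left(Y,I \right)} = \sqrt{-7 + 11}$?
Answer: $-355890$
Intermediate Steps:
$S{\left(Y,I \right)} = 2$ ($S{\left(Y,I \right)} = \sqrt{4} = 2$)
$b{\left(W \right)} = W \left(474 + W\right)$ ($b{\left(W \right)} = \left(W + 0\right) \left(474 + W\right) = W \left(474 + W\right)$)
$b{\left(S{\left(-12,11 \right)} \right)} - 356842 = 2 \left(474 + 2\right) - 356842 = 2 \cdot 476 - 356842 = 952 - 356842 = -355890$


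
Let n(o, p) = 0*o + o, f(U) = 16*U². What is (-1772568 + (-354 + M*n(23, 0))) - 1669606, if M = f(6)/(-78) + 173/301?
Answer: -13471224945/3913 ≈ -3.4427e+6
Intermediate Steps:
M = -26647/3913 (M = (16*6²)/(-78) + 173/301 = (16*36)*(-1/78) + 173*(1/301) = 576*(-1/78) + 173/301 = -96/13 + 173/301 = -26647/3913 ≈ -6.8099)
n(o, p) = o (n(o, p) = 0 + o = o)
(-1772568 + (-354 + M*n(23, 0))) - 1669606 = (-1772568 + (-354 - 26647/3913*23)) - 1669606 = (-1772568 + (-354 - 612881/3913)) - 1669606 = (-1772568 - 1998083/3913) - 1669606 = -6938056667/3913 - 1669606 = -13471224945/3913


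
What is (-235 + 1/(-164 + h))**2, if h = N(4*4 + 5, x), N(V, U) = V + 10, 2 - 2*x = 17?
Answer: 976937536/17689 ≈ 55229.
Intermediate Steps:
x = -15/2 (x = 1 - 1/2*17 = 1 - 17/2 = -15/2 ≈ -7.5000)
N(V, U) = 10 + V
h = 31 (h = 10 + (4*4 + 5) = 10 + (16 + 5) = 10 + 21 = 31)
(-235 + 1/(-164 + h))**2 = (-235 + 1/(-164 + 31))**2 = (-235 + 1/(-133))**2 = (-235 - 1/133)**2 = (-31256/133)**2 = 976937536/17689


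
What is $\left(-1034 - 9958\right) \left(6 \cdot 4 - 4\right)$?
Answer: $-219840$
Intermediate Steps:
$\left(-1034 - 9958\right) \left(6 \cdot 4 - 4\right) = \left(-1034 - 9958\right) \left(24 - 4\right) = \left(-10992\right) 20 = -219840$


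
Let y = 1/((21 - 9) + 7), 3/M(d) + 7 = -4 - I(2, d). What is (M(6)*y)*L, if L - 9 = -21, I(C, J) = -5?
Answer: 6/19 ≈ 0.31579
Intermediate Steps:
L = -12 (L = 9 - 21 = -12)
M(d) = -1/2 (M(d) = 3/(-7 + (-4 - 1*(-5))) = 3/(-7 + (-4 + 5)) = 3/(-7 + 1) = 3/(-6) = 3*(-1/6) = -1/2)
y = 1/19 (y = 1/(12 + 7) = 1/19 ≈ 0.052632)
(M(6)*y)*L = -1/2*1/19*(-12) = -1/38*(-12) = 6/19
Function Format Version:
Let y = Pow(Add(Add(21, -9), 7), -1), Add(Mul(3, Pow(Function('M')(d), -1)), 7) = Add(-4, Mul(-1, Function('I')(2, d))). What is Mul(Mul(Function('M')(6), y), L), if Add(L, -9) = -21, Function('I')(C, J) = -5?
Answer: Rational(6, 19) ≈ 0.31579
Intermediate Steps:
L = -12 (L = Add(9, -21) = -12)
Function('M')(d) = Rational(-1, 2) (Function('M')(d) = Mul(3, Pow(Add(-7, Add(-4, Mul(-1, -5))), -1)) = Mul(3, Pow(Add(-7, Add(-4, 5)), -1)) = Mul(3, Pow(Add(-7, 1), -1)) = Mul(3, Pow(-6, -1)) = Mul(3, Rational(-1, 6)) = Rational(-1, 2))
y = Rational(1, 19) (y = Pow(Add(12, 7), -1) = Pow(19, -1) = Rational(1, 19) ≈ 0.052632)
Mul(Mul(Function('M')(6), y), L) = Mul(Mul(Rational(-1, 2), Rational(1, 19)), -12) = Mul(Rational(-1, 38), -12) = Rational(6, 19)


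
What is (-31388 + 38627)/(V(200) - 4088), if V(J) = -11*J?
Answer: -2413/2096 ≈ -1.1512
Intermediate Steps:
(-31388 + 38627)/(V(200) - 4088) = (-31388 + 38627)/(-11*200 - 4088) = 7239/(-2200 - 4088) = 7239/(-6288) = 7239*(-1/6288) = -2413/2096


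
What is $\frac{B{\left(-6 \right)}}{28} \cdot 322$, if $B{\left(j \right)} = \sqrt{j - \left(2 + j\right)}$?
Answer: $\frac{23 i \sqrt{2}}{2} \approx 16.263 i$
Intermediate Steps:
$B{\left(j \right)} = i \sqrt{2}$ ($B{\left(j \right)} = \sqrt{-2} = i \sqrt{2}$)
$\frac{B{\left(-6 \right)}}{28} \cdot 322 = \frac{i \sqrt{2}}{28} \cdot 322 = \frac{23 i \sqrt{2}}{2}$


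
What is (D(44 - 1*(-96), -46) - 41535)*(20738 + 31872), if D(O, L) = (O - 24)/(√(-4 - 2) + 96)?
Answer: -115809919510/53 - 105220*I*√6/159 ≈ -2.1851e+9 - 1621.0*I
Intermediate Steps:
D(O, L) = (-24 + O)/(96 + I*√6) (D(O, L) = (-24 + O)/(√(-6) + 96) = (-24 + O)/(I*√6 + 96) = (-24 + O)/(96 + I*√6))
(D(44 - 1*(-96), -46) - 41535)*(20738 + 31872) = ((-384/1537 + 16*(44 - 1*(-96))/1537 + 4*I*√6/1537 - I*(44 - 1*(-96))*√6/9222) - 41535)*(20738 + 31872) = ((-384/1537 + 16*(44 + 96)/1537 + 4*I*√6/1537 - I*(44 + 96)*√6/9222) - 41535)*52610 = ((-384/1537 + (16/1537)*140 + 4*I*√6/1537 - 1/9222*I*140*√6) - 41535)*52610 = ((-384/1537 + 2240/1537 + 4*I*√6/1537 - 70*I*√6/4611) - 41535)*52610 = ((64/53 - 2*I*√6/159) - 41535)*52610 = (-2201291/53 - 2*I*√6/159)*52610 = -115809919510/53 - 105220*I*√6/159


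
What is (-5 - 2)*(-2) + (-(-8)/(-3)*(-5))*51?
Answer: 694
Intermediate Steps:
(-5 - 2)*(-2) + (-(-8)/(-3)*(-5))*51 = -7*(-2) + (-(-8)*(-1)/3*(-5))*51 = 14 + (-4*2/3*(-5))*51 = 14 - 8/3*(-5)*51 = 14 + (40/3)*51 = 14 + 680 = 694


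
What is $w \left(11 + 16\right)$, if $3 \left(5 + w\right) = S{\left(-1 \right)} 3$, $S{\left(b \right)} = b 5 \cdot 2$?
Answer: $-405$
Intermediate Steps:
$S{\left(b \right)} = 10 b$ ($S{\left(b \right)} = 5 b 2 = 10 b$)
$w = -15$ ($w = -5 + \frac{10 \left(-1\right) 3}{3} = -5 + \frac{\left(-10\right) 3}{3} = -5 + \frac{1}{3} \left(-30\right) = -5 - 10 = -15$)
$w \left(11 + 16\right) = - 15 \left(11 + 16\right) = \left(-15\right) 27 = -405$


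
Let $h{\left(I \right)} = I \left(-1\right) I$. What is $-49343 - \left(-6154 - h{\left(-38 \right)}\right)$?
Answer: $-44633$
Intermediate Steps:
$h{\left(I \right)} = - I^{2}$ ($h{\left(I \right)} = - I I = - I^{2}$)
$-49343 - \left(-6154 - h{\left(-38 \right)}\right) = -49343 - -4710 = -49343 + \left(\left(-2577 - 1444\right) + 8731\right) = -49343 + \left(-4021 + 8731\right) = -49343 + 4710 = -44633$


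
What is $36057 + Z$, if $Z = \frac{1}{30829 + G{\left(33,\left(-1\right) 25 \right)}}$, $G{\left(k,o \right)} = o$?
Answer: $\frac{1110699829}{30804} \approx 36057.0$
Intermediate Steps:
$Z = \frac{1}{30804}$ ($Z = \frac{1}{30829 - 25} = \frac{1}{30804} \approx 3.2463 \cdot 10^{-5}$)
$36057 + Z = 36057 + \frac{1}{30804} = \frac{1110699829}{30804}$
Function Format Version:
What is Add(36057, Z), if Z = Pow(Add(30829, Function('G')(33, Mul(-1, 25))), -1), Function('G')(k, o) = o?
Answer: Rational(1110699829, 30804) ≈ 36057.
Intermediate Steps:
Z = Rational(1, 30804) (Z = Pow(Add(30829, Mul(-1, 25)), -1) = Pow(Add(30829, -25), -1) = Pow(30804, -1) = Rational(1, 30804) ≈ 3.2463e-5)
Add(36057, Z) = Add(36057, Rational(1, 30804)) = Rational(1110699829, 30804)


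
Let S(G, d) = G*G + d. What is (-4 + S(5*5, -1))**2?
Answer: 384400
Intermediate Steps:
S(G, d) = d + G**2 (S(G, d) = G**2 + d = d + G**2)
(-4 + S(5*5, -1))**2 = (-4 + (-1 + (5*5)**2))**2 = (-4 + (-1 + 25**2))**2 = (-4 + (-1 + 625))**2 = (-4 + 624)**2 = 620**2 = 384400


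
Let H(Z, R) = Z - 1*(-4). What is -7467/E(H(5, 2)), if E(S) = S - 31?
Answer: 7467/22 ≈ 339.41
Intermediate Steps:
H(Z, R) = 4 + Z (H(Z, R) = Z + 4 = 4 + Z)
E(S) = -31 + S
-7467/E(H(5, 2)) = -7467/(-31 + (4 + 5)) = -7467/(-31 + 9) = -7467/(-22) = -7467*(-1/22) = 7467/22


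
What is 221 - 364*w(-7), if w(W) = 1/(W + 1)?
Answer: 845/3 ≈ 281.67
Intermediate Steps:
w(W) = 1/(1 + W)
221 - 364*w(-7) = 221 - 364/(1 - 7) = 221 - 364/(-6) = 221 - 364*(-⅙) = 221 + 182/3 = 845/3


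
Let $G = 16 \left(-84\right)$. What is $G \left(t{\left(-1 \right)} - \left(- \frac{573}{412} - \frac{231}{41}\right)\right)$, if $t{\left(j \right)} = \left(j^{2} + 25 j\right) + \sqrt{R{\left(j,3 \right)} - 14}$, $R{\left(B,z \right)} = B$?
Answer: $\frac{96345648}{4223} - 1344 i \sqrt{15} \approx 22815.0 - 5205.3 i$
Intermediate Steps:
$G = -1344$
$t{\left(j \right)} = j^{2} + \sqrt{-14 + j} + 25 j$ ($t{\left(j \right)} = \left(j^{2} + 25 j\right) + \sqrt{j - 14} = \left(j^{2} + 25 j\right) + \sqrt{-14 + j} = j^{2} + \sqrt{-14 + j} + 25 j$)
$G \left(t{\left(-1 \right)} - \left(- \frac{573}{412} - \frac{231}{41}\right)\right) = - 1344 \left(\left(\left(-1\right)^{2} + \sqrt{-14 - 1} + 25 \left(-1\right)\right) - \left(- \frac{573}{412} - \frac{231}{41}\right)\right) = - 1344 \left(\left(1 + \sqrt{-15} - 25\right) - - \frac{118665}{16892}\right) = - 1344 \left(\left(1 + i \sqrt{15} - 25\right) + \left(\frac{231}{41} + \frac{573}{412}\right)\right) = - 1344 \left(\left(-24 + i \sqrt{15}\right) + \frac{118665}{16892}\right) = - 1344 \left(- \frac{286743}{16892} + i \sqrt{15}\right) = \frac{96345648}{4223} - 1344 i \sqrt{15}$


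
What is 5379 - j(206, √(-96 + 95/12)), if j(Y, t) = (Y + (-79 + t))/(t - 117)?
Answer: 889460426/165325 + 488*I*√3171/165325 ≈ 5380.1 + 0.16622*I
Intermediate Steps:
j(Y, t) = (-79 + Y + t)/(-117 + t)
5379 - j(206, √(-96 + 95/12)) = 5379 - (-79 + 206 + √(-96 + 95/12))/(-117 + √(-96 + 95/12)) = 5379 - (-79 + 206 + √(-1057/12))/(-117 + √(-1057/12)) = 5379 - (-79 + 206 + I*√3171/6)/(-117 + I*√3171/6) = 5379 - (127 + I*√3171/6)/(-117 + I*√3171/6)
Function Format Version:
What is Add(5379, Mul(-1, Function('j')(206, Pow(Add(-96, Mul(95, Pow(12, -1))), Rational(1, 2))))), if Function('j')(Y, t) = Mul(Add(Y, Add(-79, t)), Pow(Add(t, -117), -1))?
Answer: Add(Rational(889460426, 165325), Mul(Rational(488, 165325), I, Pow(3171, Rational(1, 2)))) ≈ Add(5380.1, Mul(0.16622, I))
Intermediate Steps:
Function('j')(Y, t) = Mul(Pow(Add(-117, t), -1), Add(-79, Y, t)) (Function('j')(Y, t) = Mul(Add(-79, Y, t), Pow(Add(-117, t), -1)) = Mul(Pow(Add(-117, t), -1), Add(-79, Y, t)))
Add(5379, Mul(-1, Function('j')(206, Pow(Add(-96, Mul(95, Pow(12, -1))), Rational(1, 2))))) = Add(5379, Mul(-1, Mul(Pow(Add(-117, Pow(Add(-96, Mul(95, Pow(12, -1))), Rational(1, 2))), -1), Add(-79, 206, Pow(Add(-96, Mul(95, Pow(12, -1))), Rational(1, 2)))))) = Add(5379, Mul(-1, Mul(Pow(Add(-117, Pow(Add(-96, Mul(95, Rational(1, 12))), Rational(1, 2))), -1), Add(-79, 206, Pow(Add(-96, Mul(95, Rational(1, 12))), Rational(1, 2)))))) = Add(5379, Mul(-1, Mul(Pow(Add(-117, Pow(Add(-96, Rational(95, 12)), Rational(1, 2))), -1), Add(-79, 206, Pow(Add(-96, Rational(95, 12)), Rational(1, 2)))))) = Add(5379, Mul(-1, Mul(Pow(Add(-117, Pow(Rational(-1057, 12), Rational(1, 2))), -1), Add(-79, 206, Pow(Rational(-1057, 12), Rational(1, 2)))))) = Add(5379, Mul(-1, Mul(Pow(Add(-117, Mul(Rational(1, 6), I, Pow(3171, Rational(1, 2)))), -1), Add(-79, 206, Mul(Rational(1, 6), I, Pow(3171, Rational(1, 2))))))) = Add(5379, Mul(-1, Mul(Pow(Add(-117, Mul(Rational(1, 6), I, Pow(3171, Rational(1, 2)))), -1), Add(127, Mul(Rational(1, 6), I, Pow(3171, Rational(1, 2))))))) = Add(5379, Mul(-1, Pow(Add(-117, Mul(Rational(1, 6), I, Pow(3171, Rational(1, 2)))), -1), Add(127, Mul(Rational(1, 6), I, Pow(3171, Rational(1, 2))))))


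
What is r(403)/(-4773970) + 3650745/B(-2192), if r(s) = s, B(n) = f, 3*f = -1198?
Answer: -13071410451436/1429804015 ≈ -9142.1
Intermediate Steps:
f = -1198/3 (f = (⅓)*(-1198) = -1198/3 ≈ -399.33)
B(n) = -1198/3
r(403)/(-4773970) + 3650745/B(-2192) = 403/(-4773970) + 3650745/(-1198/3) = 403*(-1/4773970) + 3650745*(-3/1198) = -403/4773970 - 10952235/1198 = -13071410451436/1429804015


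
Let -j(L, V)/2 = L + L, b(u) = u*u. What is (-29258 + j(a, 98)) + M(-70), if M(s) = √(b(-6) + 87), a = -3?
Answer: -29246 + √123 ≈ -29235.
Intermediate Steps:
b(u) = u²
j(L, V) = -4*L (j(L, V) = -2*(L + L) = -4*L)
M(s) = √123 (M(s) = √((-6)² + 87) = √(36 + 87) = √123)
(-29258 + j(a, 98)) + M(-70) = (-29258 - 4*(-3)) + √123 = (-29258 + 12) + √123 = -29246 + √123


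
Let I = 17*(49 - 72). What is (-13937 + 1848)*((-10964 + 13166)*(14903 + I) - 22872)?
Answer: -386032621128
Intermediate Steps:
I = -391 (I = 17*(-23) = -391)
(-13937 + 1848)*((-10964 + 13166)*(14903 + I) - 22872) = (-13937 + 1848)*((-10964 + 13166)*(14903 - 391) - 22872) = -12089*(2202*14512 - 22872) = -12089*(31955424 - 22872) = -12089*31932552 = -386032621128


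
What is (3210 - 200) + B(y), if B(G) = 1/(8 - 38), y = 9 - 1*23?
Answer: 90299/30 ≈ 3010.0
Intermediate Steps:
y = -14 (y = 9 - 23 = -14)
B(G) = -1/30 (B(G) = 1/(-30) = -1/30)
(3210 - 200) + B(y) = (3210 - 200) - 1/30 = 3010 - 1/30 = 90299/30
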